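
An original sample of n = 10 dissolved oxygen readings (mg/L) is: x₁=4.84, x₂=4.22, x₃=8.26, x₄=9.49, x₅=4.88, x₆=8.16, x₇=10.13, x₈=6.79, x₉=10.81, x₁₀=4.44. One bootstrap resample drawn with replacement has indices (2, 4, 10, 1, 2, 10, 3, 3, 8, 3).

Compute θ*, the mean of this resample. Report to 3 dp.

θ* = 6.322

Resample values: 4.22, 9.49, 4.44, 4.84, 4.22, 4.44, 8.26, 8.26, 6.79, 8.26.
Mean = (4.22 + 9.49 + 4.44 + 4.84 + 4.22 + 4.44 + 8.26 + 8.26 + 6.79 + 8.26) / 10 = 63.220 / 10 = 6.322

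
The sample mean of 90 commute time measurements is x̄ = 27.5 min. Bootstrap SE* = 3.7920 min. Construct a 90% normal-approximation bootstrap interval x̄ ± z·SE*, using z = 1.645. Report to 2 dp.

(21.26, 33.74)

Margin = 1.645 × 3.7920 = 6.238
Interval: 27.5 ± 6.238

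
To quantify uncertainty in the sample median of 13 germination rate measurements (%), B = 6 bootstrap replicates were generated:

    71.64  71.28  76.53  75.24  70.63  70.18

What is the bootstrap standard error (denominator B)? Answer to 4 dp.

Bootstrap SE is the standard deviation of the 6 replicate medians.
Mean of replicates: (71.64 + 71.28 + 76.53 + 75.24 + 70.63 + 70.18) / 6 = 435.50000 / 6 = 72.58333
Sum of squared deviations: (−0.94333)² + (−1.30333)² + (+3.94667)² + (+2.65667)² + (−1.95333)² + (−2.40333)² = 34.81413
Variance = 34.81413 / 6 = 5.80236
SE* = √5.80236

SE* = 2.4088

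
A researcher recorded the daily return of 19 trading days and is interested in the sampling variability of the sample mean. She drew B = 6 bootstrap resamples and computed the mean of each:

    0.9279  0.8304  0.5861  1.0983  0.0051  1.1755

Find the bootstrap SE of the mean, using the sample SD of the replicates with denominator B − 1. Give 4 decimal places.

SE* = 0.4289

Bootstrap SE is the standard deviation of the 6 replicate means.
Mean of replicates: (0.9279 + 0.8304 + 0.5861 + 1.0983 + 0.0051 + 1.1755) / 6 = 4.62330 / 6 = 0.77055
Sum of squared deviations: (+0.15735)² + (+0.05985)² + (−0.18445)² + (+0.32775)² + (−0.76545)² + (+0.40495)² = 0.91968
Variance = 0.91968 / 5 = 0.18394
SE* = √0.18394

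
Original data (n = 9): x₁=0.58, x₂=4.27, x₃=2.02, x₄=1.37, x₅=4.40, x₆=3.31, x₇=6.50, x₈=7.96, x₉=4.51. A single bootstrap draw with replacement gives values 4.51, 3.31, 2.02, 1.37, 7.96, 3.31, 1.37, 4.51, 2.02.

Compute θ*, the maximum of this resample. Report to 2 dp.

θ* = 7.96

Maximum = 7.96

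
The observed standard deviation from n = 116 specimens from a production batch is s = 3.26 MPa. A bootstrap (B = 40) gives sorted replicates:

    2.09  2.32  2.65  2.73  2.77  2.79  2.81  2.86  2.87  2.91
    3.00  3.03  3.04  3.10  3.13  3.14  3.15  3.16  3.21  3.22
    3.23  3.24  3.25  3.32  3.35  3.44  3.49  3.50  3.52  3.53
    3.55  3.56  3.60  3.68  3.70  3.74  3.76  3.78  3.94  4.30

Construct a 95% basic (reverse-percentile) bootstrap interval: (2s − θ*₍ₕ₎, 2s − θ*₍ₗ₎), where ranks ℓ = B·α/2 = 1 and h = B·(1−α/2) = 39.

(2.58, 4.43)

Percentile endpoints at ranks 1 and 39: θ*₍1₎ = 2.09, θ*₍39₎ = 3.94.
Basic interval reflects these around s:
  lower = 2 × 3.26 − 3.94 = 2.58
  upper = 2 × 3.26 − 2.09 = 4.43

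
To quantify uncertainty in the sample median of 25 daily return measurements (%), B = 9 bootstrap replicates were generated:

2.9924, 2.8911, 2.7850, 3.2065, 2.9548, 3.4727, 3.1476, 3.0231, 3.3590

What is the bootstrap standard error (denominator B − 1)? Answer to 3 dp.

SE* = 0.224

Bootstrap SE is the standard deviation of the 9 replicate medians.
Mean of replicates: (2.9924 + 2.8911 + 2.7850 + 3.2065 + 2.9548 + 3.4727 + 3.1476 + 3.0231 + 3.3590) / 9 = 27.83220 / 9 = 3.09247
Sum of squared deviations: (−0.10007)² + (−0.20137)² + (−0.30747)² + (+0.11403)² + (−0.13767)² + (+0.38023)² + (+0.05513)² + (−0.06937)² + (+0.26653)² = 0.40052
Variance = 0.40052 / 8 = 0.05007
SE* = √0.05007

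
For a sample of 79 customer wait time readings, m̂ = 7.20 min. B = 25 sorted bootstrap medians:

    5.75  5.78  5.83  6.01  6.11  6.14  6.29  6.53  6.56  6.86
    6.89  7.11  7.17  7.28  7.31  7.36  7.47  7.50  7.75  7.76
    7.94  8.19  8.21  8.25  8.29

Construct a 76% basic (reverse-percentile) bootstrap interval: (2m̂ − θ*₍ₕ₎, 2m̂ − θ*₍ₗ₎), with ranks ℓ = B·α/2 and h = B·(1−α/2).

(6.21, 8.57)

Percentile endpoints at ranks 3 and 22: θ*₍3₎ = 5.83, θ*₍22₎ = 8.19.
Basic interval reflects these around m̂:
  lower = 2 × 7.20 − 8.19 = 6.21
  upper = 2 × 7.20 − 5.83 = 8.57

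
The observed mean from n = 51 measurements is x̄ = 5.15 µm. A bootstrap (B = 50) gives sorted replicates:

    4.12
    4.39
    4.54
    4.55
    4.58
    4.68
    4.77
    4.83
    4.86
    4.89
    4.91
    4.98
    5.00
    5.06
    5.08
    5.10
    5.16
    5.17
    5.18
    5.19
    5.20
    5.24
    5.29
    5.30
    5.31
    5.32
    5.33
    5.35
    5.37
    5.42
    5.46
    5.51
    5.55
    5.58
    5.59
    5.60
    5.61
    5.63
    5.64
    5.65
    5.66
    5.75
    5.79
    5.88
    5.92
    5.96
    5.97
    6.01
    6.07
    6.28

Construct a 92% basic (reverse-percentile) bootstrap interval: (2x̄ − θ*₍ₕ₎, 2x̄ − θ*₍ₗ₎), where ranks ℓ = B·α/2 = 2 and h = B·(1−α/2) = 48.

(4.29, 5.91)

Percentile endpoints at ranks 2 and 48: θ*₍2₎ = 4.39, θ*₍48₎ = 6.01.
Basic interval reflects these around x̄:
  lower = 2 × 5.15 − 6.01 = 4.29
  upper = 2 × 5.15 − 4.39 = 5.91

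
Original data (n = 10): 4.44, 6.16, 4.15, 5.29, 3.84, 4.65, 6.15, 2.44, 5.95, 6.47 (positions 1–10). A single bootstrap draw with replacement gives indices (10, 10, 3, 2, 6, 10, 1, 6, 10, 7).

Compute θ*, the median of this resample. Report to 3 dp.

Resample values: 6.47, 6.47, 4.15, 6.16, 4.65, 6.47, 4.44, 4.65, 6.47, 6.15.
Sorted: 4.15, 4.44, 4.65, 4.65, 6.15, 6.16, 6.47, 6.47, 6.47, 6.47
Median = average of the two middle values = 6.155

θ* = 6.155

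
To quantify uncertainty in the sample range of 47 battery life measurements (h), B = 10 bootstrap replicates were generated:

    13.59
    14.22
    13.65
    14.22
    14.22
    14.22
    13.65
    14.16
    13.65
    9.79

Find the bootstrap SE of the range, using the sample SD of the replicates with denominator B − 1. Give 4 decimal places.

Bootstrap SE is the standard deviation of the 10 replicate ranges.
Mean of replicates: (13.59 + 14.22 + 13.65 + 14.22 + 14.22 + 14.22 + 13.65 + 14.16 + 13.65 + 9.79) / 10 = 135.37000 / 10 = 13.53700
Sum of squared deviations: (+0.05300)² + (+0.68300)² + (+0.11300)² + (+0.68300)² + (+0.68300)² + (+0.68300)² + (+0.11300)² + (+0.62300)² + (+0.11300)² + (−3.74700)² = 16.33521
Variance = 16.33521 / 9 = 1.81502
SE* = √1.81502

SE* = 1.3472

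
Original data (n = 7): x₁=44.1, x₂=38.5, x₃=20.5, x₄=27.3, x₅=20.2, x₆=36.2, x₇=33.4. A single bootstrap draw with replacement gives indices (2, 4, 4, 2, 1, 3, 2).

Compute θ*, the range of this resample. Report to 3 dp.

Resample values: 38.5, 27.3, 27.3, 38.5, 44.1, 20.5, 38.5.
Range = 44.1 − 20.5 = 23.600

θ* = 23.600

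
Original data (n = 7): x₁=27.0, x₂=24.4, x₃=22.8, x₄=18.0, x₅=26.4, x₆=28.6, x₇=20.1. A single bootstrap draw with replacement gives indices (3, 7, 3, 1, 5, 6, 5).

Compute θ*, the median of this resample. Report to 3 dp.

θ* = 26.400

Resample values: 22.8, 20.1, 22.8, 27.0, 26.4, 28.6, 26.4.
Sorted: 20.1, 22.8, 22.8, 26.4, 26.4, 27.0, 28.6
Median = middle value = 26.400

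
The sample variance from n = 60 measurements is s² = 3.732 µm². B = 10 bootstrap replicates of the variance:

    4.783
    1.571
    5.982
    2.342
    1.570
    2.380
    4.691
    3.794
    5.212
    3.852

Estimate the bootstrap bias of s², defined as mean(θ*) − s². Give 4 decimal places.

mean(θ*) = (4.783 + 1.571 + 5.982 + 2.342 + 1.570 + 2.380 + 4.691 + 3.794 + 5.212 + 3.852) / 10 = 3.61770
bias = 3.61770 − 3.732

bias = −0.1143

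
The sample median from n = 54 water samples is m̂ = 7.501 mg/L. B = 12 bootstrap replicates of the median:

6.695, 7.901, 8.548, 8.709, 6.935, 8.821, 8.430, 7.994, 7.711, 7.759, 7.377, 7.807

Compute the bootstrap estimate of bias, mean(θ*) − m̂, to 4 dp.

mean(θ*) = (6.695 + 7.901 + 8.548 + 8.709 + 6.935 + 8.821 + 8.430 + 7.994 + 7.711 + 7.759 + 7.377 + 7.807) / 12 = 7.89058
bias = 7.89058 − 7.501

bias = +0.3896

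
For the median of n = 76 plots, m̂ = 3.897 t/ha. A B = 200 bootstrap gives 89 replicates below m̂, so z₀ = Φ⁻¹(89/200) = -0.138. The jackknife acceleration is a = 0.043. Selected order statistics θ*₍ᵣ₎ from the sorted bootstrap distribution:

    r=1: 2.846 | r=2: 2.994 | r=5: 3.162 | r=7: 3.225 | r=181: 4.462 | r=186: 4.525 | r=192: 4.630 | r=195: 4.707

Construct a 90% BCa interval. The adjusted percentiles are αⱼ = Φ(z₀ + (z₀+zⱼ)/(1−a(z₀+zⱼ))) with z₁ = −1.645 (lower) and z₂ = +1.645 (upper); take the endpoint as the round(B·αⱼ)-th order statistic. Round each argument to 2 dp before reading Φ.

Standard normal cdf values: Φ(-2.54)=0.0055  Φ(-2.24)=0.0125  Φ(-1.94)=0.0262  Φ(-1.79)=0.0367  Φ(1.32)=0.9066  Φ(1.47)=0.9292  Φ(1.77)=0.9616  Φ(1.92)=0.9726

(3.225, 4.525)

Lower: z₀ + z₁ = -0.138 + (-1.645) = -1.783; 1 − a(z₀+z₁) = 1 − (0.043)(-1.783) = 1.0767; argument = -0.138 + (-1.783)/1.0767 = -1.7940 → -1.79.
α₁ = Φ(-1.79) = 0.0367; rank = round(200 × 0.0367) = 7; θ*₍7₎ = 3.225.
Upper: z₀ + z₂ = 1.507; 1 − a(z₀+z₂) = 0.9352; argument = 1.4734 → 1.47; α₂ = 0.9292; rank = 186; θ*₍186₎ = 4.525.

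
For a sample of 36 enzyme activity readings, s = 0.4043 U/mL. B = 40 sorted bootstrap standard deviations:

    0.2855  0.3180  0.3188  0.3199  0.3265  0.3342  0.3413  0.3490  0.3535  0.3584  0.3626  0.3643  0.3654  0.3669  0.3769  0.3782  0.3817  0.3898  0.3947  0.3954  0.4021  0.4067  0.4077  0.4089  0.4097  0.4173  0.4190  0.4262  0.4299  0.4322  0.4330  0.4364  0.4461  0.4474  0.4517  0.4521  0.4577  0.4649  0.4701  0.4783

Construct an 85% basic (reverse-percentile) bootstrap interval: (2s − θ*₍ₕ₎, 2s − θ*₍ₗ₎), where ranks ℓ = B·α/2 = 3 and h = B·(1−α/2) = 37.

Percentile endpoints at ranks 3 and 37: θ*₍3₎ = 0.3188, θ*₍37₎ = 0.4577.
Basic interval reflects these around s:
  lower = 2 × 0.4043 − 0.4577 = 0.3509
  upper = 2 × 0.4043 − 0.3188 = 0.4898

(0.3509, 0.4898)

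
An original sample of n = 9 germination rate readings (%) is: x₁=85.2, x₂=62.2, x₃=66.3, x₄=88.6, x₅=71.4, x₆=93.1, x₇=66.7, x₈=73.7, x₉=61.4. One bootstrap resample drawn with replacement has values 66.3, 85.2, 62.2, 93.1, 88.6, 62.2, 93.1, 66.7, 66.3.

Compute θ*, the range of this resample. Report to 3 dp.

θ* = 30.900

Range = 93.1 − 62.2 = 30.900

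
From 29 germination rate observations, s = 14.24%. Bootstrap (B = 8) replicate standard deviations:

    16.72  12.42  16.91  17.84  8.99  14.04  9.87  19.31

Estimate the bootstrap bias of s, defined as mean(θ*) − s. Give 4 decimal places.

mean(θ*) = (16.72 + 12.42 + 16.91 + 17.84 + 8.99 + 14.04 + 9.87 + 19.31) / 8 = 14.51250
bias = 14.51250 − 14.24

bias = +0.2725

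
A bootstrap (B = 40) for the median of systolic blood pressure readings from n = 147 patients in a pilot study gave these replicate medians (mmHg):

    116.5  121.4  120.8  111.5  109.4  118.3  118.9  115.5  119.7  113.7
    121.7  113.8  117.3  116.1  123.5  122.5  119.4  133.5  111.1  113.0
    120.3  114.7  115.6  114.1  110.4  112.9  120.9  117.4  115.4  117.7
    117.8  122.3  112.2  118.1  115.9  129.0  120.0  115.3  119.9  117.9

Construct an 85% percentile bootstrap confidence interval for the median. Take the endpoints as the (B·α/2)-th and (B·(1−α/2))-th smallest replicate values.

(111.1, 122.5)

Sorted replicates: 109.4, 110.4, 111.1, 111.5, 112.2, 112.9, 113.0, 113.7, 113.8, 114.1, 114.7, 115.3, 115.4, 115.5, 115.6, 115.9, 116.1, 116.5, 117.3, 117.4, 117.7, 117.8, 117.9, 118.1, 118.3, 118.9, 119.4, 119.7, 119.9, 120.0, 120.3, 120.8, 120.9, 121.4, 121.7, 122.3, 122.5, 123.5, 129.0, 133.5
α = 0.15; lower rank = 40 × 0.075 = 3; upper rank = 40 × 0.925 = 37.
The 3rd smallest replicate is 111.1; the 37th is 122.5.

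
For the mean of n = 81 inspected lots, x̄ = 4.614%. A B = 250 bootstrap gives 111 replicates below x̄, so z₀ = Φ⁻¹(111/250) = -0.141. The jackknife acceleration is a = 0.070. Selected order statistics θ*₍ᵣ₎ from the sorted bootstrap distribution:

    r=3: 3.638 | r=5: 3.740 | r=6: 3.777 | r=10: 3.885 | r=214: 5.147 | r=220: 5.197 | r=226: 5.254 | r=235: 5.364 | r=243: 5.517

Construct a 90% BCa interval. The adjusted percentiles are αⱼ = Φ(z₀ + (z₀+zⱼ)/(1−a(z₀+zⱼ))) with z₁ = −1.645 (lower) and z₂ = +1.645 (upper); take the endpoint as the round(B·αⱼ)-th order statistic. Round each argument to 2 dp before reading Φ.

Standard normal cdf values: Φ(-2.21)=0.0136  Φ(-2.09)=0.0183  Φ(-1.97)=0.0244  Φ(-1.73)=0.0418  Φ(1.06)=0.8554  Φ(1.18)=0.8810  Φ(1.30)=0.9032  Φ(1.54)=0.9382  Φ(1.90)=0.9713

(3.885, 5.364)

Lower: z₀ + z₁ = -0.141 + (-1.645) = -1.786; 1 − a(z₀+z₁) = 1 − (0.070)(-1.786) = 1.1250; argument = -0.141 + (-1.786)/1.1250 = -1.7285 → -1.73.
α₁ = Φ(-1.73) = 0.0418; rank = round(250 × 0.0418) = 10; θ*₍10₎ = 3.885.
Upper: z₀ + z₂ = 1.504; 1 − a(z₀+z₂) = 0.8947; argument = 1.5400 → 1.54; α₂ = 0.9382; rank = 235; θ*₍235₎ = 5.364.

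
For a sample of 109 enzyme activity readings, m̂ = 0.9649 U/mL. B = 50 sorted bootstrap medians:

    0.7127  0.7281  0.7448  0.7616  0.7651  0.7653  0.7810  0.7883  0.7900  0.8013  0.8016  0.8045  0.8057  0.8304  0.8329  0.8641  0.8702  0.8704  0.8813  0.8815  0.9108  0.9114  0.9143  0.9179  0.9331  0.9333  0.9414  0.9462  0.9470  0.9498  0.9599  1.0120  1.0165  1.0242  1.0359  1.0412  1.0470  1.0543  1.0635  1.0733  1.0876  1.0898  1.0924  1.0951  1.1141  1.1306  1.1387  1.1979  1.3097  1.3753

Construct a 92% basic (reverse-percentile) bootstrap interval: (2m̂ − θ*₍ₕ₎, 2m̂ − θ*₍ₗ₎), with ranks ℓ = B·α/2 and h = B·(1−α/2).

Percentile endpoints at ranks 2 and 48: θ*₍2₎ = 0.7281, θ*₍48₎ = 1.1979.
Basic interval reflects these around m̂:
  lower = 2 × 0.9649 − 1.1979 = 0.7319
  upper = 2 × 0.9649 − 0.7281 = 1.2017

(0.7319, 1.2017)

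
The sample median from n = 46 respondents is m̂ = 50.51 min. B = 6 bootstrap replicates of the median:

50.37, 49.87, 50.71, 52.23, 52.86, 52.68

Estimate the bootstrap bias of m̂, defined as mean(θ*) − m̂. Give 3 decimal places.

mean(θ*) = (50.37 + 49.87 + 50.71 + 52.23 + 52.86 + 52.68) / 6 = 51.4533
bias = 51.4533 − 50.51

bias = +0.943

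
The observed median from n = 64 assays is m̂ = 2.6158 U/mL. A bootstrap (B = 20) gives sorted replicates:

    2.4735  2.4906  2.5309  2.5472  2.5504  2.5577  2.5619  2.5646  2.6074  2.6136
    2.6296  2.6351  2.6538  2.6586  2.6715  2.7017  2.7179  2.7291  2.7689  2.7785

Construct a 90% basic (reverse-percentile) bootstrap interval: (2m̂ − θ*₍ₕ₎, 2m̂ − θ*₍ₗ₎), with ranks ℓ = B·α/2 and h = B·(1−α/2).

(2.4627, 2.7581)

Percentile endpoints at ranks 1 and 19: θ*₍1₎ = 2.4735, θ*₍19₎ = 2.7689.
Basic interval reflects these around m̂:
  lower = 2 × 2.6158 − 2.7689 = 2.4627
  upper = 2 × 2.6158 − 2.4735 = 2.7581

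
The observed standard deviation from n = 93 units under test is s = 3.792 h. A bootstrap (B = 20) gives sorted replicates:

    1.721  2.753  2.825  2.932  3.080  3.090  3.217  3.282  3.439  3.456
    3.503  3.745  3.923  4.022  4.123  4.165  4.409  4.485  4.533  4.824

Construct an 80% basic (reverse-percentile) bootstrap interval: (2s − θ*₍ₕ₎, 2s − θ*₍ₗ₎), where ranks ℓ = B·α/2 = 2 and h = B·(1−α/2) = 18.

(3.099, 4.831)

Percentile endpoints at ranks 2 and 18: θ*₍2₎ = 2.753, θ*₍18₎ = 4.485.
Basic interval reflects these around s:
  lower = 2 × 3.792 − 4.485 = 3.099
  upper = 2 × 3.792 − 2.753 = 4.831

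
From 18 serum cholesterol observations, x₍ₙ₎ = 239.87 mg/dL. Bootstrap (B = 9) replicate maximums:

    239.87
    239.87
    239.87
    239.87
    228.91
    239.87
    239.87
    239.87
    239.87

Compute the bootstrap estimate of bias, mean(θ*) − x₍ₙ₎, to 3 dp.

bias = −1.218

mean(θ*) = (239.87 + 239.87 + 239.87 + 239.87 + 228.91 + 239.87 + 239.87 + 239.87 + 239.87) / 9 = 238.6522
bias = 238.6522 − 239.87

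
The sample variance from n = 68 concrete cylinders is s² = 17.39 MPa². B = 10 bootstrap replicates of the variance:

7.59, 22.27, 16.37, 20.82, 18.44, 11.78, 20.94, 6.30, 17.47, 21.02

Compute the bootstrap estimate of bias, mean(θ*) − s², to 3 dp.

bias = −1.090

mean(θ*) = (7.59 + 22.27 + 16.37 + 20.82 + 18.44 + 11.78 + 20.94 + 6.30 + 17.47 + 21.02) / 10 = 16.3000
bias = 16.3000 − 17.39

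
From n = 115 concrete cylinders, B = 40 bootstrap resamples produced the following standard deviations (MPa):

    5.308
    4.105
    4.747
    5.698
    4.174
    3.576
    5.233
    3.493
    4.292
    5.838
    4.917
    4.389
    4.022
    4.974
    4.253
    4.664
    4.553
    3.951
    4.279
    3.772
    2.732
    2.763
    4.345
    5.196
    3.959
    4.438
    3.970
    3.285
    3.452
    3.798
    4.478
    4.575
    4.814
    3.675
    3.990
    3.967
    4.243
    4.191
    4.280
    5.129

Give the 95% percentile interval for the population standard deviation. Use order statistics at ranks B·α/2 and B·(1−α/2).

(2.732, 5.698)

Sorted replicates: 2.732, 2.763, 3.285, 3.452, 3.493, 3.576, 3.675, 3.772, 3.798, 3.951, 3.959, 3.967, 3.970, 3.990, 4.022, 4.105, 4.174, 4.191, 4.243, 4.253, 4.279, 4.280, 4.292, 4.345, 4.389, 4.438, 4.478, 4.553, 4.575, 4.664, 4.747, 4.814, 4.917, 4.974, 5.129, 5.196, 5.233, 5.308, 5.698, 5.838
α = 0.05; lower rank = 40 × 0.025 = 1; upper rank = 40 × 0.975 = 39.
The 1st smallest replicate is 2.732; the 39th is 5.698.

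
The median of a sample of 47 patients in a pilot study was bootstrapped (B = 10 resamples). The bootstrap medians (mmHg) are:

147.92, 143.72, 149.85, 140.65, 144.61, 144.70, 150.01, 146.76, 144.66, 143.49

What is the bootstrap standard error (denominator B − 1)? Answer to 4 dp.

SE* = 2.9700

Bootstrap SE is the standard deviation of the 10 replicate medians.
Mean of replicates: (147.92 + 143.72 + 149.85 + 140.65 + 144.61 + 144.70 + 150.01 + 146.76 + 144.66 + 143.49) / 10 = 1456.37000 / 10 = 145.63700
Sum of squared deviations: (+2.28300)² + (−1.91700)² + (+4.21300)² + (−4.98700)² + (−1.02700)² + (−0.93700)² + (+4.37300)² + (+1.12300)² + (−0.97700)² + (−2.14700)² = 79.38761
Variance = 79.38761 / 9 = 8.82085
SE* = √8.82085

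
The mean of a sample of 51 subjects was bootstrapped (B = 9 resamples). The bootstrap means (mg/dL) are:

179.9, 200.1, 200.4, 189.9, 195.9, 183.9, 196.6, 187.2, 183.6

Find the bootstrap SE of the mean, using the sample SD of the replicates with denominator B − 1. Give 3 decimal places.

SE* = 7.667

Bootstrap SE is the standard deviation of the 9 replicate means.
Mean of replicates: (179.9 + 200.1 + 200.4 + 189.9 + 195.9 + 183.9 + 196.6 + 187.2 + 183.6) / 9 = 1717.5000 / 9 = 190.8333
Sum of squared deviations: (−10.9333)² + (+9.2667)² + (+9.5667)² + (−0.9333)² + (+5.0667)² + (−6.9333)² + (+5.7667)² + (−3.6333)² + (−7.2333)² = 470.3200
Variance = 470.3200 / 8 = 58.7900
SE* = √58.7900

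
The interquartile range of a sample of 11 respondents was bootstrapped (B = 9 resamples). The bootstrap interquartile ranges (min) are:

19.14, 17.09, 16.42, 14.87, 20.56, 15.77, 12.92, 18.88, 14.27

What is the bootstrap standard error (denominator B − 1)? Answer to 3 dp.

Bootstrap SE is the standard deviation of the 9 replicate interquartile ranges.
Mean of replicates: (19.14 + 17.09 + 16.42 + 14.87 + 20.56 + 15.77 + 12.92 + 18.88 + 14.27) / 9 = 149.9200 / 9 = 16.6578
Sum of squared deviations: (+2.4822)² + (+0.4322)² + (−0.2378)² + (−1.7878)² + (+3.9022)² + (−0.8878)² + (−3.7378)² + (+2.2222)² + (−2.3878)² = 50.2272
Variance = 50.2272 / 8 = 6.2784
SE* = √6.2784

SE* = 2.506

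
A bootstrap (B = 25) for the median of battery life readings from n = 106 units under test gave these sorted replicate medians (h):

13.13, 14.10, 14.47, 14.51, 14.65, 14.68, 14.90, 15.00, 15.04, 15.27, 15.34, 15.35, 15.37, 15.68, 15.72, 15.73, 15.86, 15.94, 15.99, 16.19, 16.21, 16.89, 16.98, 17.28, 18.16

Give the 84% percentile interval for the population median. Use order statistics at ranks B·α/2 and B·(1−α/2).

(14.10, 16.98)

α = 0.16; lower rank = 25 × 0.080 = 2; upper rank = 25 × 0.920 = 23.
The 2nd smallest replicate is 14.10; the 23rd is 16.98.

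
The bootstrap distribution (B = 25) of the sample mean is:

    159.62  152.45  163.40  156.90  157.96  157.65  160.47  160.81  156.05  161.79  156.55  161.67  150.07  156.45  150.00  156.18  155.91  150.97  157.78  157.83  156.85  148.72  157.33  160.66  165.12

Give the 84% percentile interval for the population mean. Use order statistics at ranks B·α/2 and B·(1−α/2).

(150.00, 161.79)

Sorted replicates: 148.72, 150.00, 150.07, 150.97, 152.45, 155.91, 156.05, 156.18, 156.45, 156.55, 156.85, 156.90, 157.33, 157.65, 157.78, 157.83, 157.96, 159.62, 160.47, 160.66, 160.81, 161.67, 161.79, 163.40, 165.12
α = 0.16; lower rank = 25 × 0.080 = 2; upper rank = 25 × 0.920 = 23.
The 2nd smallest replicate is 150.00; the 23rd is 161.79.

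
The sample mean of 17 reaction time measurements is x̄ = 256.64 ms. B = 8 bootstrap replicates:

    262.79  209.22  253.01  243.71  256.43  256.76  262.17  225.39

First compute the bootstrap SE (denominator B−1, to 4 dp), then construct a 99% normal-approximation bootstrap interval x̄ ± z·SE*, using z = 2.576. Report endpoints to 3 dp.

(206.998, 306.282)

Mean of replicates = 246.1850; sum of squared deviations = 2599.5864; SE* = √(2599.5864/7) = 19.2709
Margin = 2.576 × 19.2709 = 49.6418
Interval: 256.64 ± 49.6418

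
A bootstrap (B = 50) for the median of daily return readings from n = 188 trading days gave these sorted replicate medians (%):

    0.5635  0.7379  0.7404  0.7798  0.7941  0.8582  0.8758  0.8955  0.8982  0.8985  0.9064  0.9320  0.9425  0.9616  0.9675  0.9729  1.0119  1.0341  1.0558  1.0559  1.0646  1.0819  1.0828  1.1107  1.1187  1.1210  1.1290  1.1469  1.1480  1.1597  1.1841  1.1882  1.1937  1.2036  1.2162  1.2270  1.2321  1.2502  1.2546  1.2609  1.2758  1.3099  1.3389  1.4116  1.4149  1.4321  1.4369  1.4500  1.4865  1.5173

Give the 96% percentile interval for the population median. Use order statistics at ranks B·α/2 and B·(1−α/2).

(0.5635, 1.4865)

α = 0.04; lower rank = 50 × 0.020 = 1; upper rank = 50 × 0.980 = 49.
The 1st smallest replicate is 0.5635; the 49th is 1.4865.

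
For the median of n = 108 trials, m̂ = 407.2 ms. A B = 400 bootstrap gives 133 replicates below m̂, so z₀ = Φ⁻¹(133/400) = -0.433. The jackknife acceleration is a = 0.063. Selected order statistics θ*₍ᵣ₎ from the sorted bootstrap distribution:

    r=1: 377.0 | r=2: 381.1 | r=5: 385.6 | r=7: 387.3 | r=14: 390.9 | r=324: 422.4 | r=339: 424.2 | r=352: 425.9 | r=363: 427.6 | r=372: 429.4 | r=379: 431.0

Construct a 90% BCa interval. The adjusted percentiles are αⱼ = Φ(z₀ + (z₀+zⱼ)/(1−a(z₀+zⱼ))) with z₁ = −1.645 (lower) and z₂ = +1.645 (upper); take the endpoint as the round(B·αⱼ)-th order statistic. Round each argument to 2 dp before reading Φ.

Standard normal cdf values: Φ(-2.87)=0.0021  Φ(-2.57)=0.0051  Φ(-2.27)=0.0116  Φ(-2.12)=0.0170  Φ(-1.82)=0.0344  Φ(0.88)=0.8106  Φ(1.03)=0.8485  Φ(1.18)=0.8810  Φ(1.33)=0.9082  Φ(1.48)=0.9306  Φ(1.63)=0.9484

Lower: z₀ + z₁ = -0.433 + (-1.645) = -2.078; 1 − a(z₀+z₁) = 1 − (0.063)(-2.078) = 1.1309; argument = -0.433 + (-2.078)/1.1309 = -2.2705 → -2.27.
α₁ = Φ(-2.27) = 0.0116; rank = round(400 × 0.0116) = 5; θ*₍5₎ = 385.6.
Upper: z₀ + z₂ = 1.212; 1 − a(z₀+z₂) = 0.9236; argument = 0.8792 → 0.88; α₂ = 0.8106; rank = 324; θ*₍324₎ = 422.4.

(385.6, 422.4)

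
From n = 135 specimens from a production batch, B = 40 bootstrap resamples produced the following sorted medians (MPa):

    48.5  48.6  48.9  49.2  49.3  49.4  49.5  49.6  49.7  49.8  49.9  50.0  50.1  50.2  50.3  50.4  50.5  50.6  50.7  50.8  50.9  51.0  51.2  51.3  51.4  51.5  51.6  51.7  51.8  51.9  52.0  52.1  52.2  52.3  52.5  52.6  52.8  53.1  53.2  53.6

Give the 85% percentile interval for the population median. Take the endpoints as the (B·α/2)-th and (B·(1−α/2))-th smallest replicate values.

α = 0.15; lower rank = 40 × 0.075 = 3; upper rank = 40 × 0.925 = 37.
The 3rd smallest replicate is 48.9; the 37th is 52.8.

(48.9, 52.8)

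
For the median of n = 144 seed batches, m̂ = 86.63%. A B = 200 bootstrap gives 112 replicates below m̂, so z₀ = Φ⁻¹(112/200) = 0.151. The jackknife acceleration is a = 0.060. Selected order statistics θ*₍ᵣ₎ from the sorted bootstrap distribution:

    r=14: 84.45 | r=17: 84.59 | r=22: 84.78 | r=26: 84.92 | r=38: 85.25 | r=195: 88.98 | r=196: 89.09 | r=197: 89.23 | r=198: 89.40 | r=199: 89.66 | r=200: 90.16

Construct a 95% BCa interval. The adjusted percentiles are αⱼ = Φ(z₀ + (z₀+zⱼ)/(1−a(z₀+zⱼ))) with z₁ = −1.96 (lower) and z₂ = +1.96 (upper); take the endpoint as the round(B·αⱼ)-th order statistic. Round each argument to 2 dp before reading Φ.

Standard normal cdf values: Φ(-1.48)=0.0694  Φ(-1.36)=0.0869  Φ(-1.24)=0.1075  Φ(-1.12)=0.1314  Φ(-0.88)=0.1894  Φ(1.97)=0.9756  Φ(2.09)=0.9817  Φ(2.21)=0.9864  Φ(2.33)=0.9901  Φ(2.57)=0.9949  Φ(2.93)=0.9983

(84.45, 89.66)

Lower: z₀ + z₁ = 0.151 + (-1.960) = -1.809; 1 − a(z₀+z₁) = 1 − (0.060)(-1.809) = 1.1085; argument = 0.151 + (-1.809)/1.1085 = -1.4809 → -1.48.
α₁ = Φ(-1.48) = 0.0694; rank = round(200 × 0.0694) = 14; θ*₍14₎ = 84.45.
Upper: z₀ + z₂ = 2.111; 1 − a(z₀+z₂) = 0.8733; argument = 2.5682 → 2.57; α₂ = 0.9949; rank = 199; θ*₍199₎ = 89.66.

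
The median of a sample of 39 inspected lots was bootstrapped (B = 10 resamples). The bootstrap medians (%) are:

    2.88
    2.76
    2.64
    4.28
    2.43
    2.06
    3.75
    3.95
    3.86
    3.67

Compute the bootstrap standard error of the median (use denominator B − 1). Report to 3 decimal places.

SE* = 0.759

Bootstrap SE is the standard deviation of the 10 replicate medians.
Mean of replicates: (2.88 + 2.76 + 2.64 + 4.28 + 2.43 + 2.06 + 3.75 + 3.95 + 3.86 + 3.67) / 10 = 32.2800 / 10 = 3.2280
Sum of squared deviations: (−0.3480)² + (−0.4680)² + (−0.5880)² + (+1.0520)² + (−0.7980)² + (−1.1680)² + (+0.5220)² + (+0.7220)² + (+0.6320)² + (+0.4420)² = 5.1822
Variance = 5.1822 / 9 = 0.5758
SE* = √0.5758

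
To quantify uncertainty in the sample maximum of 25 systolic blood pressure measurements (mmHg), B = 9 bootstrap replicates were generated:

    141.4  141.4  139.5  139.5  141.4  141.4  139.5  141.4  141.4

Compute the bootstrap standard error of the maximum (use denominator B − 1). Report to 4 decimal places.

Bootstrap SE is the standard deviation of the 9 replicate maximums.
Mean of replicates: (141.4 + 141.4 + 139.5 + 139.5 + 141.4 + 141.4 + 139.5 + 141.4 + 141.4) / 9 = 1266.90000 / 9 = 140.76667
Sum of squared deviations: (+0.63333)² + (+0.63333)² + (−1.26667)² + (−1.26667)² + (+0.63333)² + (+0.63333)² + (−1.26667)² + (+0.63333)² + (+0.63333)² = 7.22000
Variance = 7.22000 / 8 = 0.90250
SE* = √0.90250

SE* = 0.9500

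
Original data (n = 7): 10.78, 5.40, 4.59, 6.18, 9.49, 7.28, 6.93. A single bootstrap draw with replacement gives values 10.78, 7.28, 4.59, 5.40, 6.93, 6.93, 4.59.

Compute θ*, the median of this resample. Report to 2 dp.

Sorted: 4.59, 4.59, 5.40, 6.93, 6.93, 7.28, 10.78
Median = middle value = 6.93

θ* = 6.93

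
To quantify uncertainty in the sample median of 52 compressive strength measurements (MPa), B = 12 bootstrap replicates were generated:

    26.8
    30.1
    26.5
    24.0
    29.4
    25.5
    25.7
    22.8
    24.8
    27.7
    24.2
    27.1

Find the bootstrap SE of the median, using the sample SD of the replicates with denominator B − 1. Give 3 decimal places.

Bootstrap SE is the standard deviation of the 12 replicate medians.
Mean of replicates: (26.8 + 30.1 + 26.5 + 24.0 + 29.4 + 25.5 + 25.7 + 22.8 + 24.8 + 27.7 + 24.2 + 27.1) / 12 = 314.6000 / 12 = 26.2167
Sum of squared deviations: (+0.5833)² + (+3.8833)² + (+0.2833)² + (−2.2167)² + (+3.1833)² + (−0.7167)² + (−0.5167)² + (−3.4167)² + (−1.4167)² + (+1.4833)² + (−2.0167)² + (+0.8833)² = 52.0567
Variance = 52.0567 / 11 = 4.7324
SE* = √4.7324

SE* = 2.175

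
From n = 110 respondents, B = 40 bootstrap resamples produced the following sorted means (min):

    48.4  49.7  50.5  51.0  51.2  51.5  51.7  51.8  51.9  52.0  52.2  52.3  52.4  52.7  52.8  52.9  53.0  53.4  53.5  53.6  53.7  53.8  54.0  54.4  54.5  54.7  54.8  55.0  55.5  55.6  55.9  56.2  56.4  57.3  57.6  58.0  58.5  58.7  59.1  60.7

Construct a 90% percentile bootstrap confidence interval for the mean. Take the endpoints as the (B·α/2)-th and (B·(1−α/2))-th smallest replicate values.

(49.7, 58.7)

α = 0.10; lower rank = 40 × 0.050 = 2; upper rank = 40 × 0.950 = 38.
The 2nd smallest replicate is 49.7; the 38th is 58.7.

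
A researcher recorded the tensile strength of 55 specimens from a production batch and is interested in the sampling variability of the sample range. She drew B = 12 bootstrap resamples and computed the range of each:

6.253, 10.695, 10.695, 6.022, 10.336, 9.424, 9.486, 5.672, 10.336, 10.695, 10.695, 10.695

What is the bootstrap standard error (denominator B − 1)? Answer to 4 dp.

Bootstrap SE is the standard deviation of the 12 replicate ranges.
Mean of replicates: (6.253 + 10.695 + 10.695 + 6.022 + 10.336 + 9.424 + 9.486 + 5.672 + 10.336 + 10.695 + 10.695 + 10.695) / 12 = 111.00400 / 12 = 9.25033
Sum of squared deviations: (−2.99733)² + (+1.44467)² + (+1.44467)² + (−3.22833)² + (+1.08567)² + (+0.17367)² + (+0.23567)² + (−3.57833)² + (+1.08567)² + (+1.44467)² + (+1.44467)² + (+1.44467)² = 45.08896
Variance = 45.08896 / 11 = 4.09900
SE* = √4.09900

SE* = 2.0246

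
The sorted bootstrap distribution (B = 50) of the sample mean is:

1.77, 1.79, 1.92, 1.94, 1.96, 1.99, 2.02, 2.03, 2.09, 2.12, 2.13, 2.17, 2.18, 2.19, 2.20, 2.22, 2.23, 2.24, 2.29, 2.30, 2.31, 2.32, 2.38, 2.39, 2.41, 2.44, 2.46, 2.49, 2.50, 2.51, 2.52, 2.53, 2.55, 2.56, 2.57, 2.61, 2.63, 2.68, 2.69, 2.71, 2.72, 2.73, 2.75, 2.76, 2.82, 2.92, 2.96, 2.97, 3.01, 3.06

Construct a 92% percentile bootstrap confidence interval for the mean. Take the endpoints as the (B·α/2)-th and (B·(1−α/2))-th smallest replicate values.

α = 0.08; lower rank = 50 × 0.040 = 2; upper rank = 50 × 0.960 = 48.
The 2nd smallest replicate is 1.79; the 48th is 2.97.

(1.79, 2.97)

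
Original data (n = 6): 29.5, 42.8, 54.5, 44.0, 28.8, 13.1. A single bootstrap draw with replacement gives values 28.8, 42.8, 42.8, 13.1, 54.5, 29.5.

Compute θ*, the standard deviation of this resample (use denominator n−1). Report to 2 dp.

θ* = 14.49

Mean = 35.2500; sum of squared deviations = 1049.8550
s² = 1049.8550 / 5 = 209.9710
s = √209.9710 = 14.49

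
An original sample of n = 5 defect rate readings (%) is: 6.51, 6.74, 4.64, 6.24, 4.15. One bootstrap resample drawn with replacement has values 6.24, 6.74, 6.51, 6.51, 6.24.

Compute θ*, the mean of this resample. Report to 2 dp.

Mean = (6.24 + 6.74 + 6.51 + 6.51 + 6.24) / 5 = 32.240 / 5 = 6.45

θ* = 6.45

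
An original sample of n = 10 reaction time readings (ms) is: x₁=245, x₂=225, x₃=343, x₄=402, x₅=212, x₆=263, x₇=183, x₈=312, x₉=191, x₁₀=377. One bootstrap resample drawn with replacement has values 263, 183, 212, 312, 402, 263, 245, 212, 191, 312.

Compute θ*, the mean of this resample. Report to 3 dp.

θ* = 259.500

Mean = (263 + 183 + 212 + 312 + 402 + 263 + 245 + 212 + 191 + 312) / 10 = 2595.0 / 10 = 259.500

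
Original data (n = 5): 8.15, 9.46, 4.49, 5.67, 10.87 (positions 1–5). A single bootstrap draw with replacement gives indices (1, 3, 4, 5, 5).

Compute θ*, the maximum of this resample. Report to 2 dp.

θ* = 10.87

Resample values: 8.15, 4.49, 5.67, 10.87, 10.87.
Maximum = 10.87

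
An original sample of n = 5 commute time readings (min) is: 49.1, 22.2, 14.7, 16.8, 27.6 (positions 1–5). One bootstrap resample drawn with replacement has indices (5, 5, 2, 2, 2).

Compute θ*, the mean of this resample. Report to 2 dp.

θ* = 24.36

Resample values: 27.6, 27.6, 22.2, 22.2, 22.2.
Mean = (27.6 + 27.6 + 22.2 + 22.2 + 22.2) / 5 = 121.80 / 5 = 24.36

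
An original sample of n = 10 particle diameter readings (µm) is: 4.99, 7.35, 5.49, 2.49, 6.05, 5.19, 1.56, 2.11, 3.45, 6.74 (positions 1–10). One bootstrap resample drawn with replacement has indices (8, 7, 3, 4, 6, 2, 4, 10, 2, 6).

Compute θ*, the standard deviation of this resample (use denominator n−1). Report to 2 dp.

Resample values: 2.11, 1.56, 5.49, 2.49, 5.19, 7.35, 2.49, 6.74, 7.35, 5.19.
Mean = 4.5960; sum of squared deviations = 45.5386
s² = 45.5386 / 9 = 5.0598
s = √5.0598 = 2.25

θ* = 2.25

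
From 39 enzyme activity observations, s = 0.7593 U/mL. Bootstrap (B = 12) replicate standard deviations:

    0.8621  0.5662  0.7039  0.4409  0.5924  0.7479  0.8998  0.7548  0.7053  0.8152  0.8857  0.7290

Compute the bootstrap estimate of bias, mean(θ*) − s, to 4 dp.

bias = −0.0340

mean(θ*) = (0.8621 + 0.5662 + 0.7039 + 0.4409 + 0.5924 + 0.7479 + 0.8998 + 0.7548 + 0.7053 + 0.8152 + 0.8857 + 0.7290) / 12 = 0.72527
bias = 0.72527 − 0.7593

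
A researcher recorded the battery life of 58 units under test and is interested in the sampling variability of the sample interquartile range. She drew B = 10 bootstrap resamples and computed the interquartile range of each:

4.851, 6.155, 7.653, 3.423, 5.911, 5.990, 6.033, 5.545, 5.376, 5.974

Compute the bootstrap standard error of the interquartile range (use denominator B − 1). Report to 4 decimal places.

SE* = 1.0734

Bootstrap SE is the standard deviation of the 10 replicate interquartile ranges.
Mean of replicates: (4.851 + 6.155 + 7.653 + 3.423 + 5.911 + 5.990 + 6.033 + 5.545 + 5.376 + 5.974) / 10 = 56.91100 / 10 = 5.69110
Sum of squared deviations: (−0.84010)² + (+0.46390)² + (+1.96190)² + (−2.26810)² + (+0.21990)² + (+0.29890)² + (+0.34190)² + (−0.14610)² + (−0.31510)² + (+0.28290)² = 10.36956
Variance = 10.36956 / 9 = 1.15217
SE* = √1.15217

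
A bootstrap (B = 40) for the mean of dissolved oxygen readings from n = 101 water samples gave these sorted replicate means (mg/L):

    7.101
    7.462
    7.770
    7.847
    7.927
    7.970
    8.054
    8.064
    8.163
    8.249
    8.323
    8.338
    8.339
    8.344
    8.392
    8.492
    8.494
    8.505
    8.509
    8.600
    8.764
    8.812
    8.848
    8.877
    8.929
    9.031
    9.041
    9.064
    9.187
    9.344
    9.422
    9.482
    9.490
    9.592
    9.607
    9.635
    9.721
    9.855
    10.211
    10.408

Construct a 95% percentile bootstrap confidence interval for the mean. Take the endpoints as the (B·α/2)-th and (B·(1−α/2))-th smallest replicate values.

α = 0.05; lower rank = 40 × 0.025 = 1; upper rank = 40 × 0.975 = 39.
The 1st smallest replicate is 7.101; the 39th is 10.211.

(7.101, 10.211)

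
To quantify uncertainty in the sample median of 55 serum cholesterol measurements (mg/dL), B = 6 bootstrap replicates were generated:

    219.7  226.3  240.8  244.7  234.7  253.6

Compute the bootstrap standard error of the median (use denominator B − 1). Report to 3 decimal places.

SE* = 12.390

Bootstrap SE is the standard deviation of the 6 replicate medians.
Mean of replicates: (219.7 + 226.3 + 240.8 + 244.7 + 234.7 + 253.6) / 6 = 1419.8000 / 6 = 236.6333
Sum of squared deviations: (−16.9333)² + (−10.3333)² + (+4.1667)² + (+8.0667)² + (−1.9333)² + (+16.9667)² = 767.5533
Variance = 767.5533 / 5 = 153.5107
SE* = √153.5107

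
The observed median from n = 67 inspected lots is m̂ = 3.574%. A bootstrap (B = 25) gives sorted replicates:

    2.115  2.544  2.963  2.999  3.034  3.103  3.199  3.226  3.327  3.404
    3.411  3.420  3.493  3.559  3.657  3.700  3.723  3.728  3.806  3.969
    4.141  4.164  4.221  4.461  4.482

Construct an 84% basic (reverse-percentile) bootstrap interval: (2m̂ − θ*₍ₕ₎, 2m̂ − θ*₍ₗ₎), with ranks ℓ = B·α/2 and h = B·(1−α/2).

Percentile endpoints at ranks 2 and 23: θ*₍2₎ = 2.544, θ*₍23₎ = 4.221.
Basic interval reflects these around m̂:
  lower = 2 × 3.574 − 4.221 = 2.927
  upper = 2 × 3.574 − 2.544 = 4.604

(2.927, 4.604)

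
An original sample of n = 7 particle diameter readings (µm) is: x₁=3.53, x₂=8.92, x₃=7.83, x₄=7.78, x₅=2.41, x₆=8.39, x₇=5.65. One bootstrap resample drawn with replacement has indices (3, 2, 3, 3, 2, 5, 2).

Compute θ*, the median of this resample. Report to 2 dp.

θ* = 7.83

Resample values: 7.83, 8.92, 7.83, 7.83, 8.92, 2.41, 8.92.
Sorted: 2.41, 7.83, 7.83, 7.83, 8.92, 8.92, 8.92
Median = middle value = 7.83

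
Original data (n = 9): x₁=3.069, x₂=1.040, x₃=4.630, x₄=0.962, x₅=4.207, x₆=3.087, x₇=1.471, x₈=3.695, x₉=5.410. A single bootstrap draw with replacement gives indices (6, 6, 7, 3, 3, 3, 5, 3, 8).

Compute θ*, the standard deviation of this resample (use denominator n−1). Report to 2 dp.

Resample values: 3.087, 3.087, 1.471, 4.630, 4.630, 4.630, 4.207, 4.630, 3.695.
Mean = 3.7852; sum of squared deviations = 9.3713
s² = 9.3713 / 8 = 1.1714
s = √1.1714 = 1.08

θ* = 1.08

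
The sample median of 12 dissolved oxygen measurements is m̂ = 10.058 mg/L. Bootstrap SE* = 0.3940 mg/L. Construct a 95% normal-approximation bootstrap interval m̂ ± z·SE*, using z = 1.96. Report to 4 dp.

Margin = 1.96 × 0.3940 = 0.77224
Interval: 10.058 ± 0.77224

(9.2858, 10.8302)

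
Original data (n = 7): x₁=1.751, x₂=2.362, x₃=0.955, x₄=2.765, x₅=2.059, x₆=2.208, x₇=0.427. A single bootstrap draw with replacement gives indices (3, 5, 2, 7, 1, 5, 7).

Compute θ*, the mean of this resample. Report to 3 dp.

θ* = 1.434

Resample values: 0.955, 2.059, 2.362, 0.427, 1.751, 2.059, 0.427.
Mean = (0.955 + 2.059 + 2.362 + 0.427 + 1.751 + 2.059 + 0.427) / 7 = 10.0400 / 7 = 1.434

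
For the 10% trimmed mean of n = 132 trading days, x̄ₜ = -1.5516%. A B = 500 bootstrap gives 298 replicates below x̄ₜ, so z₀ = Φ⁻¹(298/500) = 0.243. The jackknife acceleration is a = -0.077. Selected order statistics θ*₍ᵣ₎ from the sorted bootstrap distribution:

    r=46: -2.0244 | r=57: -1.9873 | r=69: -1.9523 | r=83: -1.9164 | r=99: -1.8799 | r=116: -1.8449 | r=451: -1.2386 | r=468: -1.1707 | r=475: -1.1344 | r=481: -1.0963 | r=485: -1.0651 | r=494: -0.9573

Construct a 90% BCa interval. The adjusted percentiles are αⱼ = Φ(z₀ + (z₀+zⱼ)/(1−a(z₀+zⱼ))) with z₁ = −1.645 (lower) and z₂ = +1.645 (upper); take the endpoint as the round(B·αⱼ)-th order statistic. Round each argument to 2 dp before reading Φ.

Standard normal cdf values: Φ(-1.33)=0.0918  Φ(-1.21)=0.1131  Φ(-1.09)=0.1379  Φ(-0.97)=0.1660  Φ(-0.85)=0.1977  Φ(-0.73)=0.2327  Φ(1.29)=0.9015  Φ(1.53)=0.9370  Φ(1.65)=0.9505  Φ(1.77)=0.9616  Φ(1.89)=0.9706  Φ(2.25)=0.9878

Lower: z₀ + z₁ = 0.243 + (-1.645) = -1.402; 1 − a(z₀+z₁) = 1 − (-0.077)(-1.402) = 0.8920; argument = 0.243 + (-1.402)/0.8920 = -1.3287 → -1.33.
α₁ = Φ(-1.33) = 0.0918; rank = round(500 × 0.0918) = 46; θ*₍46₎ = -2.0244.
Upper: z₀ + z₂ = 1.888; 1 − a(z₀+z₂) = 1.1454; argument = 1.8914 → 1.89; α₂ = 0.9706; rank = 485; θ*₍485₎ = -1.0651.

(-2.0244, -1.0651)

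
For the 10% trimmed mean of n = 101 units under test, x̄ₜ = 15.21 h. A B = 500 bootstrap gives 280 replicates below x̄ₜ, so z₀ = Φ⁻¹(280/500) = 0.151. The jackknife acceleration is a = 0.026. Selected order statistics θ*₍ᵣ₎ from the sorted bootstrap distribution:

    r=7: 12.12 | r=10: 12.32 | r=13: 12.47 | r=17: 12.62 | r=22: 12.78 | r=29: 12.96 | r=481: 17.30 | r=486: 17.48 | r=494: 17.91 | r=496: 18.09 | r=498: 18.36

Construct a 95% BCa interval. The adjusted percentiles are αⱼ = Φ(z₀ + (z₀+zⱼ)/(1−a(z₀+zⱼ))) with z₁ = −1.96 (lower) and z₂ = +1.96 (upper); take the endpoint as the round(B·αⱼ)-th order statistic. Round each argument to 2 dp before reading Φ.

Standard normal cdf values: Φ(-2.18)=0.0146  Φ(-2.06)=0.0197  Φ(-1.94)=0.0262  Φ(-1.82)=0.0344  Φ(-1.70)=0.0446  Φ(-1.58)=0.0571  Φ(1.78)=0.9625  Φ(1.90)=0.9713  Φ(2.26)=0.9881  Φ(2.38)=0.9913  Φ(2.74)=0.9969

Lower: z₀ + z₁ = 0.151 + (-1.960) = -1.809; 1 − a(z₀+z₁) = 1 − (0.026)(-1.809) = 1.0470; argument = 0.151 + (-1.809)/1.0470 = -1.5767 → -1.58.
α₁ = Φ(-1.58) = 0.0571; rank = round(500 × 0.0571) = 29; θ*₍29₎ = 12.96.
Upper: z₀ + z₂ = 2.111; 1 − a(z₀+z₂) = 0.9451; argument = 2.3846 → 2.38; α₂ = 0.9913; rank = 496; θ*₍496₎ = 18.09.

(12.96, 18.09)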